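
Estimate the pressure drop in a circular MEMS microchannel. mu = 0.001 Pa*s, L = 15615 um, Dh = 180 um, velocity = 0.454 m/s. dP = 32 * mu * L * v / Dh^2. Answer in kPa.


Step 1: Convert to SI: L = 15615e-6 m, Dh = 180e-6 m
Step 2: dP = 32 * 0.001 * 15615e-6 * 0.454 / (180e-6)^2
Step 3: dP = 7001.69 Pa
Step 4: Convert to kPa: dP = 7.0 kPa


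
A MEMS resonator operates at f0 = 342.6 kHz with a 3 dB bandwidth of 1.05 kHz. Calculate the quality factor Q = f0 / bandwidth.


Step 1: Q = f0 / bandwidth
Step 2: Q = 342.6 / 1.05
Q = 326.3


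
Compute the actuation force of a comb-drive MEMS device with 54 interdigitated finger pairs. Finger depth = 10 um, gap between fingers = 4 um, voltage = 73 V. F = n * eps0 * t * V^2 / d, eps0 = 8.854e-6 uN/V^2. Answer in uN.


Step 1: Parameters: n=54, eps0=8.854e-6 uN/V^2, t=10 um, V=73 V, d=4 um
Step 2: V^2 = 5329
Step 3: F = 54 * 8.854e-6 * 10 * 5329 / 4
F = 6.37 uN


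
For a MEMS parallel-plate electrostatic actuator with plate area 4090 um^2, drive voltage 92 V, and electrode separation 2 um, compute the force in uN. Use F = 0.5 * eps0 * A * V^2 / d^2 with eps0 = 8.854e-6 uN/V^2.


Step 1: Identify parameters.
eps0 = 8.854e-6 uN/V^2, A = 4090 um^2, V = 92 V, d = 2 um
Step 2: Compute V^2 = 92^2 = 8464
Step 3: Compute d^2 = 2^2 = 4
Step 4: F = 0.5 * 8.854e-6 * 4090 * 8464 / 4
F = 38.313 uN


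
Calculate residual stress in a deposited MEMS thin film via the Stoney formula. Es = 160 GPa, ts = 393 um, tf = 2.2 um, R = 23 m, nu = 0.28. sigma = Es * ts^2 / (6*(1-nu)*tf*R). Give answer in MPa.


Step 1: Compute numerator: Es * ts^2 = 160 * 393^2 = 24711840 (GPa*um^2)
Step 2: Compute denominator (R in um): 6*(1-nu)*tf*R = 6*0.72*2.2*23e6 = 218592000.0 (um^2)
Step 3: sigma (GPa) = 24711840 / 218592000.0 = 1.1305e-01 GPa
Step 4: Convert to MPa (x1000): sigma = 113.1 MPa


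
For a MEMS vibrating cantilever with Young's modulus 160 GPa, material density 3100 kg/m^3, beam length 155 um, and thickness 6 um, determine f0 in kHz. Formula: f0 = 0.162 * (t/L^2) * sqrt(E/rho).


Step 1: Convert units to SI.
t_SI = 6e-6 m, L_SI = 155e-6 m
Step 2: Calculate sqrt(E/rho).
sqrt(160e9 / 3100) = 7184.21 m/s
Step 3: Compute f0.
f0 = 0.162 * 6e-6 / (155e-6)^2 * 7184.21 = 290657.7 Hz = 290.66 kHz


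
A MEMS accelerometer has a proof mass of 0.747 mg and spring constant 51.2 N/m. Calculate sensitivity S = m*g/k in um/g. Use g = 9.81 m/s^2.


Step 1: Convert mass: m = 0.747 mg = 7.47e-07 kg
Step 2: S = m * g / k = 7.47e-07 * 9.81 / 51.2
Step 3: S = 1.43e-07 m/g
Step 4: Convert to um/g: S = 0.143 um/g


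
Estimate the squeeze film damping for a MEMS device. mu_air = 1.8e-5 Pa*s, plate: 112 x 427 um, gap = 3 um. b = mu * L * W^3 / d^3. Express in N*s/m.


Step 1: Convert to SI.
L = 112e-6 m, W = 427e-6 m, d = 3e-6 m
Step 2: W^3 = (427e-6)^3 = 7.79e-11 m^3
Step 3: d^3 = (3e-6)^3 = 2.70e-17 m^3
Step 4: b = 1.8e-5 * 112e-6 * 7.79e-11 / 2.70e-17
b = 5.81e-03 N*s/m


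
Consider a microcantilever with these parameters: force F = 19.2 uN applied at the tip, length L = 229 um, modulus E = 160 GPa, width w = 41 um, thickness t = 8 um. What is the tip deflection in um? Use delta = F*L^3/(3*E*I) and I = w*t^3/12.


Step 1: Calculate the second moment of area.
I = w * t^3 / 12 = 41 * 8^3 / 12 = 1749.3333 um^4
Step 2: Convert E to consistent units (1 GPa = 1000 uN/um^2).
E = 160 GPa = 160000 uN/um^2
Step 3: Calculate tip deflection.
delta = F * L^3 / (3 * E * I)
delta = 19.2 * 229^3 / (3 * 160000 * 1749.3333)
delta = 0.2746 um


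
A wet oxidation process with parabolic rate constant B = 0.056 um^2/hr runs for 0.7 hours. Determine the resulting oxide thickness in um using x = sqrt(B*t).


Step 1: Compute B*t = 0.056 * 0.7 = 0.0392
Step 2: x = sqrt(0.0392)
x = 0.198 um


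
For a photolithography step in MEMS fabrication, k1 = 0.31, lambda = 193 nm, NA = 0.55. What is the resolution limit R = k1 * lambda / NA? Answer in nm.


Step 1: Identify values: k1 = 0.31, lambda = 193 nm, NA = 0.55
Step 2: R = k1 * lambda / NA
R = 0.31 * 193 / 0.55
R = 108.8 nm


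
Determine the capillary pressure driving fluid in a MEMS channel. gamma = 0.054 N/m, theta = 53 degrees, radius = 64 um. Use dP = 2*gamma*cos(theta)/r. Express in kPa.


Step 1: cos(53 deg) = 0.6018
Step 2: Convert r to m: r = 64e-6 m
Step 3: dP = 2 * 0.054 * 0.6018 / 64e-6 = 1015.5 Pa
Step 4: Convert Pa to kPa (divide by 1000).
dP = 1.02 kPa


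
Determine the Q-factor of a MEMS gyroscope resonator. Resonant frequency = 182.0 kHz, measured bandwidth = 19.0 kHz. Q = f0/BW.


Step 1: Q = f0 / bandwidth
Step 2: Q = 182.0 / 19.0
Q = 9.6


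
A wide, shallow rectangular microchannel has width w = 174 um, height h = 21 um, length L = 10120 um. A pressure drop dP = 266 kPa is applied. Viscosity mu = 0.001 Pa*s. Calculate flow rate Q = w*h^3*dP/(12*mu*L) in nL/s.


Step 1: Convert all dimensions to SI (meters).
w = 174e-6 m, h = 21e-6 m, L = 10120e-6 m, dP = 266e3 Pa
Step 2: Q = w * h^3 * dP / (12 * mu * L)
Q = 174e-6 * (21e-6)^3 * 266e3 / (12 * 0.001 * 10120e-6) = 3.52961235e-09 m^3/s
Step 3: Convert Q from m^3/s to nL/s (1 m^3 = 1e12 nL, so multiply by 1e12).
Q = 3529.612 nL/s


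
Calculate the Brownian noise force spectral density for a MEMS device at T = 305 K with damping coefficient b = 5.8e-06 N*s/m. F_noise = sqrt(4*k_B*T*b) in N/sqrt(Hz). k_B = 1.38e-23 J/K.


Step 1: Compute 4 * k_B * T * b
= 4 * 1.38e-23 * 305 * 5.8e-06
= 9.7649e-26 N^2/Hz
Step 2: F_noise = sqrt(9.7649e-26)
F_noise = 3.12e-13 N/sqrt(Hz)


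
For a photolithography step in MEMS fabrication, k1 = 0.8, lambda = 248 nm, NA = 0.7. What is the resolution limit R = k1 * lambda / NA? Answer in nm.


Step 1: Identify values: k1 = 0.8, lambda = 248 nm, NA = 0.7
Step 2: R = k1 * lambda / NA
R = 0.8 * 248 / 0.7
R = 283.4 nm


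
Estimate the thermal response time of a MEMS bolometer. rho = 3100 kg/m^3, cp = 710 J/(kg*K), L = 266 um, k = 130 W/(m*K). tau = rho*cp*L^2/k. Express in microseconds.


Step 1: Convert L to m: L = 266e-6 m
Step 2: L^2 = (266e-6)^2 = 7.0756e-08 m^2
Step 3: tau = 3100 * 710 * 7.0756e-08 / 130 = 1.19795351e-03 s
Step 4: Convert to microseconds (multiply by 1e6).
tau = 1197.954 us


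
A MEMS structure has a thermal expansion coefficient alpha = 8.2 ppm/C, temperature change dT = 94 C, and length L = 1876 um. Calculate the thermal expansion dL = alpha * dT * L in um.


Step 1: Convert CTE: alpha = 8.2 ppm/C = 8.2e-6 /C
Step 2: dL = 8.2e-6 * 94 * 1876
dL = 1.446 um


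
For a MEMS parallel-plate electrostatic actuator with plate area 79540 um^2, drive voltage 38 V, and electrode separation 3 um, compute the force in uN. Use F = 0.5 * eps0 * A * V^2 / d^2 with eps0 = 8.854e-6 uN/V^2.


Step 1: Identify parameters.
eps0 = 8.854e-6 uN/V^2, A = 79540 um^2, V = 38 V, d = 3 um
Step 2: Compute V^2 = 38^2 = 1444
Step 3: Compute d^2 = 3^2 = 9
Step 4: F = 0.5 * 8.854e-6 * 79540 * 1444 / 9
F = 56.496 uN


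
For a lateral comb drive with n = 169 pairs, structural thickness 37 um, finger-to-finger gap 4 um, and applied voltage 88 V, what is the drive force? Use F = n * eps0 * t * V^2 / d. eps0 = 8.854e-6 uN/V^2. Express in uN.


Step 1: Parameters: n=169, eps0=8.854e-6 uN/V^2, t=37 um, V=88 V, d=4 um
Step 2: V^2 = 7744
Step 3: F = 169 * 8.854e-6 * 37 * 7744 / 4
F = 107.185 uN


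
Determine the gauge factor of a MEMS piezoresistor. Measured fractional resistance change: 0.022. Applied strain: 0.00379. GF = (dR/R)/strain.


Step 1: Identify values.
dR/R = 0.022, strain = 0.00379
Step 2: GF = (dR/R) / strain = 0.022 / 0.00379
GF = 5.8


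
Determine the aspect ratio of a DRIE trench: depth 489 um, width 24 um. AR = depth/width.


Step 1: AR = depth / width
Step 2: AR = 489 / 24
AR = 20.4


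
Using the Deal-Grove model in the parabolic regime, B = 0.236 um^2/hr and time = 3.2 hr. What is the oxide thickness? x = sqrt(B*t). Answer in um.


Step 1: Compute B*t = 0.236 * 3.2 = 0.7552
Step 2: x = sqrt(0.7552)
x = 0.869 um


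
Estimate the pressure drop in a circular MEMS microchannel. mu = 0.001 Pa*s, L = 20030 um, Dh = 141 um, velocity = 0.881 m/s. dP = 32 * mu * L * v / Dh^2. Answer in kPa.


Step 1: Convert to SI: L = 20030e-6 m, Dh = 141e-6 m
Step 2: dP = 32 * 0.001 * 20030e-6 * 0.881 / (141e-6)^2
Step 3: dP = 28403.29 Pa
Step 4: Convert to kPa: dP = 28.4 kPa


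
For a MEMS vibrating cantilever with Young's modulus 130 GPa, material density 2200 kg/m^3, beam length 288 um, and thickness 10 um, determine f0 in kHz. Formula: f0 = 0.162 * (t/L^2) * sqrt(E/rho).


Step 1: Convert units to SI.
t_SI = 10e-6 m, L_SI = 288e-6 m
Step 2: Calculate sqrt(E/rho).
sqrt(130e9 / 2200) = 7687.06 m/s
Step 3: Compute f0.
f0 = 0.162 * 10e-6 / (288e-6)^2 * 7687.06 = 150137.9 Hz = 150.14 kHz


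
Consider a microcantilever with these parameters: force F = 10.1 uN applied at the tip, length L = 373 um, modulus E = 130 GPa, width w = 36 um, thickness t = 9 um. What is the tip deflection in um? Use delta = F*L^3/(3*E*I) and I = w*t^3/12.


Step 1: Calculate the second moment of area.
I = w * t^3 / 12 = 36 * 9^3 / 12 = 2187.0 um^4
Step 2: Convert E to consistent units (1 GPa = 1000 uN/um^2).
E = 130 GPa = 130000 uN/um^2
Step 3: Calculate tip deflection.
delta = F * L^3 / (3 * E * I)
delta = 10.1 * 373^3 / (3 * 130000 * 2187.0)
delta = 0.6145 um


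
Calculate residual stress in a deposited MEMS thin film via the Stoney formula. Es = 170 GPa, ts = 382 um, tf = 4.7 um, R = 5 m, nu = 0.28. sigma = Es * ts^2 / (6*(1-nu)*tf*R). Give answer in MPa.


Step 1: Compute numerator: Es * ts^2 = 170 * 382^2 = 24807080 (GPa*um^2)
Step 2: Compute denominator (R in um): 6*(1-nu)*tf*R = 6*0.72*4.7*5e6 = 101520000.0 (um^2)
Step 3: sigma (GPa) = 24807080 / 101520000.0 = 2.44357e-01 GPa
Step 4: Convert to MPa (x1000): sigma = 244.4 MPa


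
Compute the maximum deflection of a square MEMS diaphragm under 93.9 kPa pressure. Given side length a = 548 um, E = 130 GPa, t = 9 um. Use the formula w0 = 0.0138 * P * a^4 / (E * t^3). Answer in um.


Step 1: Convert pressure to compatible units (E is in GPa, so P in GPa).
P = 93.9 kPa = 93.9e-6 GPa
Step 2: Compute numerator: 0.0138 * P * a^4.
a^4 = 548^4 = 90182492416
numerator = 0.0138 * 93.9e-6 * 90182492416 = 1.168603e+05
Step 3: Compute denominator: E * t^3 = 130 * 9^3 = 94770
Step 4: w0 = numerator / denominator = 1.168603e+05 / 94770 = 1.2331 um


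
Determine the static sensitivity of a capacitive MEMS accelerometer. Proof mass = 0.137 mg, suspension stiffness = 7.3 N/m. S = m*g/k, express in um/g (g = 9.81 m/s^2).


Step 1: Convert mass: m = 0.137 mg = 1.37e-07 kg
Step 2: S = m * g / k = 1.37e-07 * 9.81 / 7.3
Step 3: S = 1.84e-07 m/g
Step 4: Convert to um/g: S = 0.184 um/g


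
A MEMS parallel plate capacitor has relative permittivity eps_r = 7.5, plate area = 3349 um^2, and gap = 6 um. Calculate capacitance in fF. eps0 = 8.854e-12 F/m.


Step 1: Convert area to m^2: A = 3349e-12 m^2
Step 2: Convert gap to m: d = 6e-6 m
Step 3: C = eps0 * eps_r * A / d
C = 8.854e-12 * 7.5 * 3349e-12 / 6e-6
Step 4: Convert to fF (multiply by 1e15).
C = 37.07 fF


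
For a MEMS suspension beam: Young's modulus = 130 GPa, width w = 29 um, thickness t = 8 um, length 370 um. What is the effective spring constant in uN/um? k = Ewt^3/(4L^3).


Step 1: Convert E to consistent units (1 GPa = 1000 uN/um^2).
E = 130 GPa = 130000 uN/um^2
Step 2: Compute t^3 = 8^3 = 512
Step 3: Compute L^3 = 370^3 = 50653000
Step 4: k = 130000 * 29 * 512 / (4 * 50653000)
k = 9.5268 uN/um


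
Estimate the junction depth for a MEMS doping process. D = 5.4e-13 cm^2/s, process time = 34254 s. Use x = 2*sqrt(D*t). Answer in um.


Step 1: Compute D*t = 5.4e-13 * 34254 = 1.849716e-08 cm^2
Step 2: sqrt(D*t) = 1.36e-04 cm
Step 3: x = 2 * 1.36e-04 cm = 2.72e-04 cm
Step 4: Convert to um (1 cm = 1e4 um): x = 2.72 um


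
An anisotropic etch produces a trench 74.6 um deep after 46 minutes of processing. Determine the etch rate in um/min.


Step 1: Etch rate = depth / time
Step 2: rate = 74.6 / 46
rate = 1.622 um/min


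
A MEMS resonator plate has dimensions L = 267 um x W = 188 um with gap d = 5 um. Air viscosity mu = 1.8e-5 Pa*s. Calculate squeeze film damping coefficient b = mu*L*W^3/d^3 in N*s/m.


Step 1: Convert to SI.
L = 267e-6 m, W = 188e-6 m, d = 5e-6 m
Step 2: W^3 = (188e-6)^3 = 6.64e-12 m^3
Step 3: d^3 = (5e-6)^3 = 1.25e-16 m^3
Step 4: b = 1.8e-5 * 267e-6 * 6.64e-12 / 1.25e-16
b = 2.55e-04 N*s/m


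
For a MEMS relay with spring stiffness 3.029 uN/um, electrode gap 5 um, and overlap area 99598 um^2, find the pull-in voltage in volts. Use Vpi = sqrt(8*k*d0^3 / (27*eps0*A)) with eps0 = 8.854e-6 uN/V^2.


Step 1: Compute numerator: 8 * k * d0^3 = 8 * 3.029 * 5^3 = 3029.0
Step 2: Compute denominator: 27 * eps0 * A = 27 * 8.854e-6 * 99598 = 23.809699
Step 3: Vpi = sqrt(3029.0 / 23.809699)
Vpi = 11.28 V


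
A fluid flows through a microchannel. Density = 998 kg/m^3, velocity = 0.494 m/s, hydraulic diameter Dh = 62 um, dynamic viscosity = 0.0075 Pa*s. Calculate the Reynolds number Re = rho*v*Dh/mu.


Step 1: Convert Dh to meters: Dh = 62e-6 m
Step 2: Re = rho * v * Dh / mu
Re = 998 * 0.494 * 62e-6 / 0.0075
Re = 4.076


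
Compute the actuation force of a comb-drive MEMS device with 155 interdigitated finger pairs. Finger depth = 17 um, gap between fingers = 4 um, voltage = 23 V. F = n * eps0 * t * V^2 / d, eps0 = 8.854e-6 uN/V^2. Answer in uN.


Step 1: Parameters: n=155, eps0=8.854e-6 uN/V^2, t=17 um, V=23 V, d=4 um
Step 2: V^2 = 529
Step 3: F = 155 * 8.854e-6 * 17 * 529 / 4
F = 3.085 uN


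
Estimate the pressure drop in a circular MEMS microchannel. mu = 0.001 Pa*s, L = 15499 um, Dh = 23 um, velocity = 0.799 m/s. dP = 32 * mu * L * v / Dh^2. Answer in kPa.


Step 1: Convert to SI: L = 15499e-6 m, Dh = 23e-6 m
Step 2: dP = 32 * 0.001 * 15499e-6 * 0.799 / (23e-6)^2
Step 3: dP = 749108.57 Pa
Step 4: Convert to kPa: dP = 749.11 kPa


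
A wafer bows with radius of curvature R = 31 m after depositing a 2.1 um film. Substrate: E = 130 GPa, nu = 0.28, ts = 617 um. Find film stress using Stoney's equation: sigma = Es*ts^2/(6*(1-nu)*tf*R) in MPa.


Step 1: Compute numerator: Es * ts^2 = 130 * 617^2 = 49489570 (GPa*um^2)
Step 2: Compute denominator (R in um): 6*(1-nu)*tf*R = 6*0.72*2.1*31e6 = 281232000.0 (um^2)
Step 3: sigma (GPa) = 49489570 / 281232000.0 = 1.75974e-01 GPa
Step 4: Convert to MPa (x1000): sigma = 176.0 MPa


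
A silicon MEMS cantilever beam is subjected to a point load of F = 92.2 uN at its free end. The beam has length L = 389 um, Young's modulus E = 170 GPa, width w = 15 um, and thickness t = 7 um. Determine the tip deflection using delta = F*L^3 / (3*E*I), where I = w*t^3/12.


Step 1: Calculate the second moment of area.
I = w * t^3 / 12 = 15 * 7^3 / 12 = 428.75 um^4
Step 2: Convert E to consistent units (1 GPa = 1000 uN/um^2).
E = 170 GPa = 170000 uN/um^2
Step 3: Calculate tip deflection.
delta = F * L^3 / (3 * E * I)
delta = 92.2 * 389^3 / (3 * 170000 * 428.75)
delta = 24.8202 um


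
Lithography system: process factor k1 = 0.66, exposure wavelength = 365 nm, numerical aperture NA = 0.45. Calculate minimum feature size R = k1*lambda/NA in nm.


Step 1: Identify values: k1 = 0.66, lambda = 365 nm, NA = 0.45
Step 2: R = k1 * lambda / NA
R = 0.66 * 365 / 0.45
R = 535.3 nm


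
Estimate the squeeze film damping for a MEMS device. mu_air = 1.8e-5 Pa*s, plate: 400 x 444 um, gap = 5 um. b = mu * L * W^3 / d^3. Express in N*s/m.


Step 1: Convert to SI.
L = 400e-6 m, W = 444e-6 m, d = 5e-6 m
Step 2: W^3 = (444e-6)^3 = 8.75e-11 m^3
Step 3: d^3 = (5e-6)^3 = 1.25e-16 m^3
Step 4: b = 1.8e-5 * 400e-6 * 8.75e-11 / 1.25e-16
b = 5.04e-03 N*s/m


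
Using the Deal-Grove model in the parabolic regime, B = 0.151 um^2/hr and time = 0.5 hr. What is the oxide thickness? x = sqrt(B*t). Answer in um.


Step 1: Compute B*t = 0.151 * 0.5 = 0.0755
Step 2: x = sqrt(0.0755)
x = 0.275 um


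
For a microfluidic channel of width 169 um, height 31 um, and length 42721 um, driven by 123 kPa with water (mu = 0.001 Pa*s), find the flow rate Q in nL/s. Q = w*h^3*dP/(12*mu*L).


Step 1: Convert all dimensions to SI (meters).
w = 169e-6 m, h = 31e-6 m, L = 42721e-6 m, dP = 123e3 Pa
Step 2: Q = w * h^3 * dP / (12 * mu * L)
Q = 169e-6 * (31e-6)^3 * 123e3 / (12 * 0.001 * 42721e-6) = 1.2079647e-09 m^3/s
Step 3: Convert Q from m^3/s to nL/s (1 m^3 = 1e12 nL, so multiply by 1e12).
Q = 1207.965 nL/s


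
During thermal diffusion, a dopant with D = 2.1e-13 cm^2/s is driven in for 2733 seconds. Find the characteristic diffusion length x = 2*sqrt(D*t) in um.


Step 1: Compute D*t = 2.1e-13 * 2733 = 5.7393e-10 cm^2
Step 2: sqrt(D*t) = 2.3957e-05 cm
Step 3: x = 2 * 2.3957e-05 cm = 4.7914e-05 cm
Step 4: Convert to um (1 cm = 1e4 um): x = 0.479 um


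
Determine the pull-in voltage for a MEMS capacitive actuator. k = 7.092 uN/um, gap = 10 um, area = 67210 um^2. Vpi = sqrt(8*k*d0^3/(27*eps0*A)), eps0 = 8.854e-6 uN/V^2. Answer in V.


Step 1: Compute numerator: 8 * k * d0^3 = 8 * 7.092 * 10^3 = 56736.0
Step 2: Compute denominator: 27 * eps0 * A = 27 * 8.854e-6 * 67210 = 16.067088
Step 3: Vpi = sqrt(56736.0 / 16.067088)
Vpi = 59.42 V


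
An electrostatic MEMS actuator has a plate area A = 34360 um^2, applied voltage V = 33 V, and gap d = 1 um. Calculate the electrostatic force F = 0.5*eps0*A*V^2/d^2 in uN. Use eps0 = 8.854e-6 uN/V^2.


Step 1: Identify parameters.
eps0 = 8.854e-6 uN/V^2, A = 34360 um^2, V = 33 V, d = 1 um
Step 2: Compute V^2 = 33^2 = 1089
Step 3: Compute d^2 = 1^2 = 1
Step 4: F = 0.5 * 8.854e-6 * 34360 * 1089 / 1
F = 165.65 uN


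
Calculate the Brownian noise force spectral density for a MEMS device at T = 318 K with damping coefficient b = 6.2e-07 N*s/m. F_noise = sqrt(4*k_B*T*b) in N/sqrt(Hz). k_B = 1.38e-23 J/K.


Step 1: Compute 4 * k_B * T * b
= 4 * 1.38e-23 * 318 * 6.2e-07
= 1.0883e-26 N^2/Hz
Step 2: F_noise = sqrt(1.0883e-26)
F_noise = 1.04e-13 N/sqrt(Hz)


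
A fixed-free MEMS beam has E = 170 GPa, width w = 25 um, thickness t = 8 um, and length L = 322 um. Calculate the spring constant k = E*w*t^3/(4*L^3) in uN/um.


Step 1: Convert E to consistent units (1 GPa = 1000 uN/um^2).
E = 170 GPa = 170000 uN/um^2
Step 2: Compute t^3 = 8^3 = 512
Step 3: Compute L^3 = 322^3 = 33386248
Step 4: k = 170000 * 25 * 512 / (4 * 33386248)
k = 16.2941 uN/um


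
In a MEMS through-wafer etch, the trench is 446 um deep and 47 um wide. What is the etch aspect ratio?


Step 1: AR = depth / width
Step 2: AR = 446 / 47
AR = 9.5


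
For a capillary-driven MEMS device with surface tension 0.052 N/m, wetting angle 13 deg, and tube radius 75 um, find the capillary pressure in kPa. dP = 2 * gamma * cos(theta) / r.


Step 1: cos(13 deg) = 0.9744
Step 2: Convert r to m: r = 75e-6 m
Step 3: dP = 2 * 0.052 * 0.9744 / 75e-6 = 1351.2 Pa
Step 4: Convert Pa to kPa (divide by 1000).
dP = 1.35 kPa


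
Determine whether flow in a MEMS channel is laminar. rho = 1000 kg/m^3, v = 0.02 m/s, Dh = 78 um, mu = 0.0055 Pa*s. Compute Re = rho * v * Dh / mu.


Step 1: Convert Dh to meters: Dh = 78e-6 m
Step 2: Re = rho * v * Dh / mu
Re = 1000 * 0.02 * 78e-6 / 0.0055
Re = 0.284
Since Re = 0.284 is below ~2300, the flow is laminar.


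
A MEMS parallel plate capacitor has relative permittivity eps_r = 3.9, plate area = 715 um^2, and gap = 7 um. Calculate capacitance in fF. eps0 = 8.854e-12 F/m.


Step 1: Convert area to m^2: A = 715e-12 m^2
Step 2: Convert gap to m: d = 7e-6 m
Step 3: C = eps0 * eps_r * A / d
C = 8.854e-12 * 3.9 * 715e-12 / 7e-6
Step 4: Convert to fF (multiply by 1e15).
C = 3.53 fF


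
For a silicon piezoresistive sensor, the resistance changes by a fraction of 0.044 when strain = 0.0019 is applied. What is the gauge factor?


Step 1: Identify values.
dR/R = 0.044, strain = 0.0019
Step 2: GF = (dR/R) / strain = 0.044 / 0.0019
GF = 23.2


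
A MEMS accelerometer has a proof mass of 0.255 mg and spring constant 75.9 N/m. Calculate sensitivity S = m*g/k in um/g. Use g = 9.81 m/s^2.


Step 1: Convert mass: m = 0.255 mg = 2.55e-07 kg
Step 2: S = m * g / k = 2.55e-07 * 9.81 / 75.9
Step 3: S = 3.30e-08 m/g
Step 4: Convert to um/g: S = 0.033 um/g


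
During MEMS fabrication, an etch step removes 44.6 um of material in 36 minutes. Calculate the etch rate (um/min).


Step 1: Etch rate = depth / time
Step 2: rate = 44.6 / 36
rate = 1.239 um/min


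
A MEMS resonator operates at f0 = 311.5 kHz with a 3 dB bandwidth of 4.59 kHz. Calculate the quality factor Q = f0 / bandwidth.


Step 1: Q = f0 / bandwidth
Step 2: Q = 311.5 / 4.59
Q = 67.9


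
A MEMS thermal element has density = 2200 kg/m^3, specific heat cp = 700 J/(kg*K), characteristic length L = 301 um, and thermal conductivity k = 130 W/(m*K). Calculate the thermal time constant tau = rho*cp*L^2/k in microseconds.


Step 1: Convert L to m: L = 301e-6 m
Step 2: L^2 = (301e-6)^2 = 9.0601e-08 m^2
Step 3: tau = 2200 * 700 * 9.0601e-08 / 130 = 1.07327338e-03 s
Step 4: Convert to microseconds (multiply by 1e6).
tau = 1073.273 us


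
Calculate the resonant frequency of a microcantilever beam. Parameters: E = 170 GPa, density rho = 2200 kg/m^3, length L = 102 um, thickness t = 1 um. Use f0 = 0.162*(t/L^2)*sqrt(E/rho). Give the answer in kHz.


Step 1: Convert units to SI.
t_SI = 1e-6 m, L_SI = 102e-6 m
Step 2: Calculate sqrt(E/rho).
sqrt(170e9 / 2200) = 8790.49 m/s
Step 3: Compute f0.
f0 = 0.162 * 1e-6 / (102e-6)^2 * 8790.49 = 136876.1 Hz = 136.88 kHz


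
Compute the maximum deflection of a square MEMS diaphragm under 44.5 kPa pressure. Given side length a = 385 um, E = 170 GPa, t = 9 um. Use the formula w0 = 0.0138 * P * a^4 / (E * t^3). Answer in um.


Step 1: Convert pressure to compatible units (E is in GPa, so P in GPa).
P = 44.5 kPa = 44.5e-6 GPa
Step 2: Compute numerator: 0.0138 * P * a^4.
a^4 = 385^4 = 21970650625
numerator = 0.0138 * 44.5e-6 * 21970650625 = 1.34922e+04
Step 3: Compute denominator: E * t^3 = 170 * 9^3 = 123930
Step 4: w0 = numerator / denominator = 1.34922e+04 / 123930 = 0.1089 um


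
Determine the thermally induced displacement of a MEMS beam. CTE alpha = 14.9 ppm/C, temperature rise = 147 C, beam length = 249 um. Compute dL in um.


Step 1: Convert CTE: alpha = 14.9 ppm/C = 14.9e-6 /C
Step 2: dL = 14.9e-6 * 147 * 249
dL = 0.5454 um


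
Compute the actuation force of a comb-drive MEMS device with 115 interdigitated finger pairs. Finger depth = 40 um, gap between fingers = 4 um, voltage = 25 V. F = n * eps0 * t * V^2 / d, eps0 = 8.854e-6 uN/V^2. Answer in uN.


Step 1: Parameters: n=115, eps0=8.854e-6 uN/V^2, t=40 um, V=25 V, d=4 um
Step 2: V^2 = 625
Step 3: F = 115 * 8.854e-6 * 40 * 625 / 4
F = 6.364 uN


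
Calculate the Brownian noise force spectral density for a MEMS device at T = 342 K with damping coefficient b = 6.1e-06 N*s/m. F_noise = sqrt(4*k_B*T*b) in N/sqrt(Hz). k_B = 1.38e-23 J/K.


Step 1: Compute 4 * k_B * T * b
= 4 * 1.38e-23 * 342 * 6.1e-06
= 1.1516e-25 N^2/Hz
Step 2: F_noise = sqrt(1.1516e-25)
F_noise = 3.39e-13 N/sqrt(Hz)


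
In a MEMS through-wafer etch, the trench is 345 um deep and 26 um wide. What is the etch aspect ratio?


Step 1: AR = depth / width
Step 2: AR = 345 / 26
AR = 13.3


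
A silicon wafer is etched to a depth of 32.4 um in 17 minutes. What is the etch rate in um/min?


Step 1: Etch rate = depth / time
Step 2: rate = 32.4 / 17
rate = 1.906 um/min


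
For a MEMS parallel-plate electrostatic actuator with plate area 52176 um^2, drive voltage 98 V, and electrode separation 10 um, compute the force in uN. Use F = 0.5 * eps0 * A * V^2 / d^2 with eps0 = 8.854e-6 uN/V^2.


Step 1: Identify parameters.
eps0 = 8.854e-6 uN/V^2, A = 52176 um^2, V = 98 V, d = 10 um
Step 2: Compute V^2 = 98^2 = 9604
Step 3: Compute d^2 = 10^2 = 100
Step 4: F = 0.5 * 8.854e-6 * 52176 * 9604 / 100
F = 22.184 uN


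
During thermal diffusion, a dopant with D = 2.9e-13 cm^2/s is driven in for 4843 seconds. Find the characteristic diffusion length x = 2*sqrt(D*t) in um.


Step 1: Compute D*t = 2.9e-13 * 4843 = 1.40447e-09 cm^2
Step 2: sqrt(D*t) = 3.748e-05 cm
Step 3: x = 2 * 3.748e-05 cm = 7.496e-05 cm
Step 4: Convert to um (1 cm = 1e4 um): x = 0.75 um


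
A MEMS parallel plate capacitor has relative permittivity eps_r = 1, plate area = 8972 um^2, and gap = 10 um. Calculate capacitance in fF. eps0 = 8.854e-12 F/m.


Step 1: Convert area to m^2: A = 8972e-12 m^2
Step 2: Convert gap to m: d = 10e-6 m
Step 3: C = eps0 * eps_r * A / d
C = 8.854e-12 * 1 * 8972e-12 / 10e-6
Step 4: Convert to fF (multiply by 1e15).
C = 7.94 fF


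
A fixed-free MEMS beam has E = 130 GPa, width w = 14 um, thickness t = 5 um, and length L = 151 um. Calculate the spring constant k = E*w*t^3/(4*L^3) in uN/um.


Step 1: Convert E to consistent units (1 GPa = 1000 uN/um^2).
E = 130 GPa = 130000 uN/um^2
Step 2: Compute t^3 = 5^3 = 125
Step 3: Compute L^3 = 151^3 = 3442951
Step 4: k = 130000 * 14 * 125 / (4 * 3442951)
k = 16.5193 uN/um


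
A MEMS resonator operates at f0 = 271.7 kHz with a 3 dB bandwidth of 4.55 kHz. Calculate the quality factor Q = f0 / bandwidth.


Step 1: Q = f0 / bandwidth
Step 2: Q = 271.7 / 4.55
Q = 59.7


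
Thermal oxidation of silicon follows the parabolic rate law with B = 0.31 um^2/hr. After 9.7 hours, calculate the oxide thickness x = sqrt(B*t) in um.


Step 1: Compute B*t = 0.31 * 9.7 = 3.007
Step 2: x = sqrt(3.007)
x = 1.734 um


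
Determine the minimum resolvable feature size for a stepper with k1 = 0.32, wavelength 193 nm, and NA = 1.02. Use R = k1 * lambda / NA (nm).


Step 1: Identify values: k1 = 0.32, lambda = 193 nm, NA = 1.02
Step 2: R = k1 * lambda / NA
R = 0.32 * 193 / 1.02
R = 60.5 nm


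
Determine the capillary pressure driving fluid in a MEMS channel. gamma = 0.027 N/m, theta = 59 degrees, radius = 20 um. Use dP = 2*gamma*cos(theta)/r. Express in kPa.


Step 1: cos(59 deg) = 0.515
Step 2: Convert r to m: r = 20e-6 m
Step 3: dP = 2 * 0.027 * 0.515 / 20e-6 = 1390.5 Pa
Step 4: Convert Pa to kPa (divide by 1000).
dP = 1.39 kPa


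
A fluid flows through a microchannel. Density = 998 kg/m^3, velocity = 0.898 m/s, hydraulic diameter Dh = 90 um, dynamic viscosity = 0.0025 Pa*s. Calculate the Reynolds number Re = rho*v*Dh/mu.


Step 1: Convert Dh to meters: Dh = 90e-6 m
Step 2: Re = rho * v * Dh / mu
Re = 998 * 0.898 * 90e-6 / 0.0025
Re = 32.263


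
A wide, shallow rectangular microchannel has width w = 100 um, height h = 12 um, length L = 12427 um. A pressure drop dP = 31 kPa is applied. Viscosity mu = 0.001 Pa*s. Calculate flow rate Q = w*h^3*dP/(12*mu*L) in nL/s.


Step 1: Convert all dimensions to SI (meters).
w = 100e-6 m, h = 12e-6 m, L = 12427e-6 m, dP = 31e3 Pa
Step 2: Q = w * h^3 * dP / (12 * mu * L)
Q = 100e-6 * (12e-6)^3 * 31e3 / (12 * 0.001 * 12427e-6) = 3.592178e-11 m^3/s
Step 3: Convert Q from m^3/s to nL/s (1 m^3 = 1e12 nL, so multiply by 1e12).
Q = 35.922 nL/s


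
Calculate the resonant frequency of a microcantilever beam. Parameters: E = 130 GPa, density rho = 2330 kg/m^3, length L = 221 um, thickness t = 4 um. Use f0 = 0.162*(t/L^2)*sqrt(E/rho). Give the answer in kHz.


Step 1: Convert units to SI.
t_SI = 4e-6 m, L_SI = 221e-6 m
Step 2: Calculate sqrt(E/rho).
sqrt(130e9 / 2330) = 7469.54 m/s
Step 3: Compute f0.
f0 = 0.162 * 4e-6 / (221e-6)^2 * 7469.54 = 99102.4 Hz = 99.1 kHz


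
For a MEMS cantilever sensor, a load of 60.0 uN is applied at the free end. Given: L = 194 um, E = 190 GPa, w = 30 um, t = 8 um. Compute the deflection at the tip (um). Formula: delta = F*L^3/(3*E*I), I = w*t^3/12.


Step 1: Calculate the second moment of area.
I = w * t^3 / 12 = 30 * 8^3 / 12 = 1280.0 um^4
Step 2: Convert E to consistent units (1 GPa = 1000 uN/um^2).
E = 190 GPa = 190000 uN/um^2
Step 3: Calculate tip deflection.
delta = F * L^3 / (3 * E * I)
delta = 60.0 * 194^3 / (3 * 190000 * 1280.0)
delta = 0.6004 um


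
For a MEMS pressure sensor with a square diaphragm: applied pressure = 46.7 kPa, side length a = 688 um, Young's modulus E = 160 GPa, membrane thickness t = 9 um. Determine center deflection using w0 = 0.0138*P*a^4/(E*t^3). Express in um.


Step 1: Convert pressure to compatible units (E is in GPa, so P in GPa).
P = 46.7 kPa = 46.7e-6 GPa
Step 2: Compute numerator: 0.0138 * P * a^4.
a^4 = 688^4 = 224054542336
numerator = 0.0138 * 46.7e-6 * 224054542336 = 1.443942e+05
Step 3: Compute denominator: E * t^3 = 160 * 9^3 = 116640
Step 4: w0 = numerator / denominator = 1.443942e+05 / 116640 = 1.2379 um


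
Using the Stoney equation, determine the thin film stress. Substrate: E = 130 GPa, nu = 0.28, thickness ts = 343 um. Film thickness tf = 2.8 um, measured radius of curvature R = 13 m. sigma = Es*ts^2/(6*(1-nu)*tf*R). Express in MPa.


Step 1: Compute numerator: Es * ts^2 = 130 * 343^2 = 15294370 (GPa*um^2)
Step 2: Compute denominator (R in um): 6*(1-nu)*tf*R = 6*0.72*2.8*13e6 = 157248000.0 (um^2)
Step 3: sigma (GPa) = 15294370 / 157248000.0 = 9.7263e-02 GPa
Step 4: Convert to MPa (x1000): sigma = 97.3 MPa


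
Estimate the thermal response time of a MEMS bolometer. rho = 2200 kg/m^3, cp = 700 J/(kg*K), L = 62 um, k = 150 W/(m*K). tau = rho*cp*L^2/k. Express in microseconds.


Step 1: Convert L to m: L = 62e-6 m
Step 2: L^2 = (62e-6)^2 = 3.844e-09 m^2
Step 3: tau = 2200 * 700 * 3.844e-09 / 150 = 3.946507e-05 s
Step 4: Convert to microseconds (multiply by 1e6).
tau = 39.465 us


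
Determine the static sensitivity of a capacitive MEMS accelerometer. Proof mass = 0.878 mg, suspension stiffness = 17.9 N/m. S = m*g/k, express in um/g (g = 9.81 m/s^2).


Step 1: Convert mass: m = 0.878 mg = 8.78e-07 kg
Step 2: S = m * g / k = 8.78e-07 * 9.81 / 17.9
Step 3: S = 4.81e-07 m/g
Step 4: Convert to um/g: S = 0.481 um/g


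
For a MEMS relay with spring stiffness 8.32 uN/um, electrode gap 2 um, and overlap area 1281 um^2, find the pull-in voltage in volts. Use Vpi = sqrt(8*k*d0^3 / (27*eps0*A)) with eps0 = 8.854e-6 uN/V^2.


Step 1: Compute numerator: 8 * k * d0^3 = 8 * 8.32 * 2^3 = 532.48
Step 2: Compute denominator: 27 * eps0 * A = 27 * 8.854e-6 * 1281 = 0.306233
Step 3: Vpi = sqrt(532.48 / 0.306233)
Vpi = 41.7 V


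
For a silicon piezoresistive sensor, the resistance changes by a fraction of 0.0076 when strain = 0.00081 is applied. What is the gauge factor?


Step 1: Identify values.
dR/R = 0.0076, strain = 0.00081
Step 2: GF = (dR/R) / strain = 0.0076 / 0.00081
GF = 9.4


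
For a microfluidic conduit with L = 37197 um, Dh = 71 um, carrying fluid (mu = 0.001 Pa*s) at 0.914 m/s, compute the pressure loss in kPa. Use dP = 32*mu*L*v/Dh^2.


Step 1: Convert to SI: L = 37197e-6 m, Dh = 71e-6 m
Step 2: dP = 32 * 0.001 * 37197e-6 * 0.914 / (71e-6)^2
Step 3: dP = 215817.86 Pa
Step 4: Convert to kPa: dP = 215.82 kPa


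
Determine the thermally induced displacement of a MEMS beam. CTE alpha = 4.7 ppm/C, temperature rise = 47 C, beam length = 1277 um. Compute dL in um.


Step 1: Convert CTE: alpha = 4.7 ppm/C = 4.7e-6 /C
Step 2: dL = 4.7e-6 * 47 * 1277
dL = 0.2821 um


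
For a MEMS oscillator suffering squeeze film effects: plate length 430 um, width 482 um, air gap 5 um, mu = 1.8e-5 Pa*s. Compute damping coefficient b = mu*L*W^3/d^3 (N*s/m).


Step 1: Convert to SI.
L = 430e-6 m, W = 482e-6 m, d = 5e-6 m
Step 2: W^3 = (482e-6)^3 = 1.12e-10 m^3
Step 3: d^3 = (5e-6)^3 = 1.25e-16 m^3
Step 4: b = 1.8e-5 * 430e-6 * 1.12e-10 / 1.25e-16
b = 6.93e-03 N*s/m


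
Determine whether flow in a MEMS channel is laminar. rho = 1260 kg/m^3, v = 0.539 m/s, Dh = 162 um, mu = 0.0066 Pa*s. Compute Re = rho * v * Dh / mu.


Step 1: Convert Dh to meters: Dh = 162e-6 m
Step 2: Re = rho * v * Dh / mu
Re = 1260 * 0.539 * 162e-6 / 0.0066
Re = 16.67
Since Re = 16.67 is below ~2300, the flow is laminar.


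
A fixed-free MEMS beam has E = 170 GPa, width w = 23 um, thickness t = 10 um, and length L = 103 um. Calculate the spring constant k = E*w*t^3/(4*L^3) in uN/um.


Step 1: Convert E to consistent units (1 GPa = 1000 uN/um^2).
E = 170 GPa = 170000 uN/um^2
Step 2: Compute t^3 = 10^3 = 1000
Step 3: Compute L^3 = 103^3 = 1092727
Step 4: k = 170000 * 23 * 1000 / (4 * 1092727)
k = 894.551 uN/um


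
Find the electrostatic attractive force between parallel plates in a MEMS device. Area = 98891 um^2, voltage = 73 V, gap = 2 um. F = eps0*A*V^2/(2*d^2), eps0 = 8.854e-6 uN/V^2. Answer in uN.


Step 1: Identify parameters.
eps0 = 8.854e-6 uN/V^2, A = 98891 um^2, V = 73 V, d = 2 um
Step 2: Compute V^2 = 73^2 = 5329
Step 3: Compute d^2 = 2^2 = 4
Step 4: F = 0.5 * 8.854e-6 * 98891 * 5329 / 4
F = 583.246 uN


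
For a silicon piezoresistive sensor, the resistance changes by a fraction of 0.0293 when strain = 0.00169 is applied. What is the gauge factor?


Step 1: Identify values.
dR/R = 0.0293, strain = 0.00169
Step 2: GF = (dR/R) / strain = 0.0293 / 0.00169
GF = 17.3


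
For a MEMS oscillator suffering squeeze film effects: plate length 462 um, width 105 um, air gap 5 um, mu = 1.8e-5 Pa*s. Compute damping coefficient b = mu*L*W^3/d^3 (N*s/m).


Step 1: Convert to SI.
L = 462e-6 m, W = 105e-6 m, d = 5e-6 m
Step 2: W^3 = (105e-6)^3 = 1.16e-12 m^3
Step 3: d^3 = (5e-6)^3 = 1.25e-16 m^3
Step 4: b = 1.8e-5 * 462e-6 * 1.16e-12 / 1.25e-16
b = 7.70e-05 N*s/m


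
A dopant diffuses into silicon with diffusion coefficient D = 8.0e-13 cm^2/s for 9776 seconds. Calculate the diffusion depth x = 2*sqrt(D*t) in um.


Step 1: Compute D*t = 8.0e-13 * 9776 = 7.8208e-09 cm^2
Step 2: sqrt(D*t) = 8.84353e-05 cm
Step 3: x = 2 * 8.84353e-05 cm = 1.768706e-04 cm
Step 4: Convert to um (1 cm = 1e4 um): x = 1.769 um


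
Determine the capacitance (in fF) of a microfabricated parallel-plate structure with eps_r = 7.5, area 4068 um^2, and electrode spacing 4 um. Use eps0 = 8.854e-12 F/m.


Step 1: Convert area to m^2: A = 4068e-12 m^2
Step 2: Convert gap to m: d = 4e-6 m
Step 3: C = eps0 * eps_r * A / d
C = 8.854e-12 * 7.5 * 4068e-12 / 4e-6
Step 4: Convert to fF (multiply by 1e15).
C = 67.53 fF


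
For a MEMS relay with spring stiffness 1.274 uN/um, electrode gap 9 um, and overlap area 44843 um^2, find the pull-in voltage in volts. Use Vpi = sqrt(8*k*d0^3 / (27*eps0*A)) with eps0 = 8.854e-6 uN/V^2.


Step 1: Compute numerator: 8 * k * d0^3 = 8 * 1.274 * 9^3 = 7429.968
Step 2: Compute denominator: 27 * eps0 * A = 27 * 8.854e-6 * 44843 = 10.720078
Step 3: Vpi = sqrt(7429.968 / 10.720078)
Vpi = 26.33 V


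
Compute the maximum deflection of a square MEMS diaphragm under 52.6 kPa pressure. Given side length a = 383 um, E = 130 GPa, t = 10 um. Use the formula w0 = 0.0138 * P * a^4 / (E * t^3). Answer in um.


Step 1: Convert pressure to compatible units (E is in GPa, so P in GPa).
P = 52.6 kPa = 52.6e-6 GPa
Step 2: Compute numerator: 0.0138 * P * a^4.
a^4 = 383^4 = 21517662721
numerator = 0.0138 * 52.6e-6 * 21517662721 = 1.56192e+04
Step 3: Compute denominator: E * t^3 = 130 * 10^3 = 130000
Step 4: w0 = numerator / denominator = 1.56192e+04 / 130000 = 0.1201 um


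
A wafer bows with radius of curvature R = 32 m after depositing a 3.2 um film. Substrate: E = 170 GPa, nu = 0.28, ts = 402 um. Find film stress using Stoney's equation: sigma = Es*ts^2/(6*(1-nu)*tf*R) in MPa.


Step 1: Compute numerator: Es * ts^2 = 170 * 402^2 = 27472680 (GPa*um^2)
Step 2: Compute denominator (R in um): 6*(1-nu)*tf*R = 6*0.72*3.2*32e6 = 442368000.0 (um^2)
Step 3: sigma (GPa) = 27472680 / 442368000.0 = 6.2104e-02 GPa
Step 4: Convert to MPa (x1000): sigma = 62.1 MPa


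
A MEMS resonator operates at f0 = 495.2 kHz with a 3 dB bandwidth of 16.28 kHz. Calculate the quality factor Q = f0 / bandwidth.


Step 1: Q = f0 / bandwidth
Step 2: Q = 495.2 / 16.28
Q = 30.4


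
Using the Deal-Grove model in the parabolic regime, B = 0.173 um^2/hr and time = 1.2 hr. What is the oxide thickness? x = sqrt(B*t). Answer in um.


Step 1: Compute B*t = 0.173 * 1.2 = 0.2076
Step 2: x = sqrt(0.2076)
x = 0.456 um


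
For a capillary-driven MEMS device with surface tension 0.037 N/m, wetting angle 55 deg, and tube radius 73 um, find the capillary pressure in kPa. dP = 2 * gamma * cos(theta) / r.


Step 1: cos(55 deg) = 0.5736
Step 2: Convert r to m: r = 73e-6 m
Step 3: dP = 2 * 0.037 * 0.5736 / 73e-6 = 581.5 Pa
Step 4: Convert Pa to kPa (divide by 1000).
dP = 0.58 kPa


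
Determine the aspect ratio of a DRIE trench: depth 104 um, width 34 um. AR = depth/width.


Step 1: AR = depth / width
Step 2: AR = 104 / 34
AR = 3.1


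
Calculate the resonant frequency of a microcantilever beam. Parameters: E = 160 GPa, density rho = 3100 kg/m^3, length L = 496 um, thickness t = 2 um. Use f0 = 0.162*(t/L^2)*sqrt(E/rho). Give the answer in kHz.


Step 1: Convert units to SI.
t_SI = 2e-6 m, L_SI = 496e-6 m
Step 2: Calculate sqrt(E/rho).
sqrt(160e9 / 3100) = 7184.21 m/s
Step 3: Compute f0.
f0 = 0.162 * 2e-6 / (496e-6)^2 * 7184.21 = 9461.5 Hz = 9.46 kHz


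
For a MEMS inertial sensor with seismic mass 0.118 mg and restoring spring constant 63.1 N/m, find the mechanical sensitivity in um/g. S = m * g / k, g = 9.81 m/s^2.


Step 1: Convert mass: m = 0.118 mg = 1.18e-07 kg
Step 2: S = m * g / k = 1.18e-07 * 9.81 / 63.1
Step 3: S = 1.83e-08 m/g
Step 4: Convert to um/g: S = 0.018 um/g


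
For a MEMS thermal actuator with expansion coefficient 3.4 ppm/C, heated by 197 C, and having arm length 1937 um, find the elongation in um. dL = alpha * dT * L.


Step 1: Convert CTE: alpha = 3.4 ppm/C = 3.4e-6 /C
Step 2: dL = 3.4e-6 * 197 * 1937
dL = 1.2974 um


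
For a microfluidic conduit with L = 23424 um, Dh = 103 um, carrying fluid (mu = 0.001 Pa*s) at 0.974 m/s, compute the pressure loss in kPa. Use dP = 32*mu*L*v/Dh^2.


Step 1: Convert to SI: L = 23424e-6 m, Dh = 103e-6 m
Step 2: dP = 32 * 0.001 * 23424e-6 * 0.974 / (103e-6)^2
Step 3: dP = 68816.97 Pa
Step 4: Convert to kPa: dP = 68.82 kPa


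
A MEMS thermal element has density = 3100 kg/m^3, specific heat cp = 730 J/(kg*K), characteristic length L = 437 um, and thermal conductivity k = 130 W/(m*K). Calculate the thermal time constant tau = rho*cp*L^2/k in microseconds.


Step 1: Convert L to m: L = 437e-6 m
Step 2: L^2 = (437e-6)^2 = 1.90969e-07 m^2
Step 3: tau = 3100 * 730 * 1.90969e-07 / 130 = 3.3243296e-03 s
Step 4: Convert to microseconds (multiply by 1e6).
tau = 3324.33 us


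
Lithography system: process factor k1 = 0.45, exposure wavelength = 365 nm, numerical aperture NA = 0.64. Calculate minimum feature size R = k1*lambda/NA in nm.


Step 1: Identify values: k1 = 0.45, lambda = 365 nm, NA = 0.64
Step 2: R = k1 * lambda / NA
R = 0.45 * 365 / 0.64
R = 256.6 nm


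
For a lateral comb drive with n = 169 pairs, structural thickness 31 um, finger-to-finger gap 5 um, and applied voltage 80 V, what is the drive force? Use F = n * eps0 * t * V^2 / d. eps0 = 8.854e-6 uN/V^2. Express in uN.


Step 1: Parameters: n=169, eps0=8.854e-6 uN/V^2, t=31 um, V=80 V, d=5 um
Step 2: V^2 = 6400
Step 3: F = 169 * 8.854e-6 * 31 * 6400 / 5
F = 59.374 uN


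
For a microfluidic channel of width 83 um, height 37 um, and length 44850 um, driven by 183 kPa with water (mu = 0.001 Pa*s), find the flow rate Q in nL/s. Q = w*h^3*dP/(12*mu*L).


Step 1: Convert all dimensions to SI (meters).
w = 83e-6 m, h = 37e-6 m, L = 44850e-6 m, dP = 183e3 Pa
Step 2: Q = w * h^3 * dP / (12 * mu * L)
Q = 83e-6 * (37e-6)^3 * 183e3 / (12 * 0.001 * 44850e-6) = 1.4295214e-09 m^3/s
Step 3: Convert Q from m^3/s to nL/s (1 m^3 = 1e12 nL, so multiply by 1e12).
Q = 1429.521 nL/s


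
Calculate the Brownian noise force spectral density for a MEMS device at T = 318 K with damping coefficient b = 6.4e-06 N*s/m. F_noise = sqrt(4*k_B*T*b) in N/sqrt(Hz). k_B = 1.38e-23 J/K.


Step 1: Compute 4 * k_B * T * b
= 4 * 1.38e-23 * 318 * 6.4e-06
= 1.1234e-25 N^2/Hz
Step 2: F_noise = sqrt(1.1234e-25)
F_noise = 3.35e-13 N/sqrt(Hz)


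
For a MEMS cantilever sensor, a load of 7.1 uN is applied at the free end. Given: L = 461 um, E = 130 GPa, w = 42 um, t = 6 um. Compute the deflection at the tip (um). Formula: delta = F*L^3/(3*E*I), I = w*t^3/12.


Step 1: Calculate the second moment of area.
I = w * t^3 / 12 = 42 * 6^3 / 12 = 756.0 um^4
Step 2: Convert E to consistent units (1 GPa = 1000 uN/um^2).
E = 130 GPa = 130000 uN/um^2
Step 3: Calculate tip deflection.
delta = F * L^3 / (3 * E * I)
delta = 7.1 * 461^3 / (3 * 130000 * 756.0)
delta = 2.3593 um
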